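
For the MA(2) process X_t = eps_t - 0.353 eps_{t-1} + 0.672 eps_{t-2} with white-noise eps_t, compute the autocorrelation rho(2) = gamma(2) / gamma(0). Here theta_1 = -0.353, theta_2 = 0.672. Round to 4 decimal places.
\rho(2) = 0.4263

For an MA(q) process with theta_0 = 1, the autocovariance is
  gamma(k) = sigma^2 * sum_{i=0..q-k} theta_i * theta_{i+k},
and rho(k) = gamma(k) / gamma(0). Sigma^2 cancels.
  numerator   = (1)*(0.672) = 0.672.
  denominator = (1)^2 + (-0.353)^2 + (0.672)^2 = 1.576193.
  rho(2) = 0.672 / 1.576193 = 0.4263.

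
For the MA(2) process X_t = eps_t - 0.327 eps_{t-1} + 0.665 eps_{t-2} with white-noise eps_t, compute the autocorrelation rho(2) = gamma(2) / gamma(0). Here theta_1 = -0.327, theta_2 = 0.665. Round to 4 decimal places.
\rho(2) = 0.4293

For an MA(q) process with theta_0 = 1, the autocovariance is
  gamma(k) = sigma^2 * sum_{i=0..q-k} theta_i * theta_{i+k},
and rho(k) = gamma(k) / gamma(0). Sigma^2 cancels.
  numerator   = (1)*(0.665) = 0.665.
  denominator = (1)^2 + (-0.327)^2 + (0.665)^2 = 1.549154.
  rho(2) = 0.665 / 1.549154 = 0.4293.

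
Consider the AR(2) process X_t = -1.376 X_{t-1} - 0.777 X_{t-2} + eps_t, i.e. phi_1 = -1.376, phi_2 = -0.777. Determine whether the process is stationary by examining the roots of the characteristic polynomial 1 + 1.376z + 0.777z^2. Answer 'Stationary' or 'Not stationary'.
\text{Stationary}

The AR(p) characteristic polynomial is P(z) = 1 + 1.376z + 0.777z^2.
Stationarity requires all roots to lie outside the unit circle, i.e. |z| > 1 for every root.
Set 1 + (1.376) z + (0.777) z^2 = 0, i.e. a z^2 + b z + c = 0 with a = 0.777, b = 1.376, c = 1.
Discriminant D = b^2 - 4ac = (1.376)^2 - 4*(0.777)*1 = 1.893376 - (3.108) = -1.214624.
D < 0, so the roots are the complex-conjugate pair z = (-b +/- i sqrt(-D)) / (2a) = -0.8855 +/- 0.7092i.
For a conjugate pair |z|^2 = z * conj(z) = (product of roots) = c/a = 1/(0.777) = 1.287001, so |z| = sqrt(1.287001) = 1.1345 for both roots.
Moduli of all roots: 1.1345, 1.1345.
All moduli strictly greater than 1? Yes.
Verdict: Stationary.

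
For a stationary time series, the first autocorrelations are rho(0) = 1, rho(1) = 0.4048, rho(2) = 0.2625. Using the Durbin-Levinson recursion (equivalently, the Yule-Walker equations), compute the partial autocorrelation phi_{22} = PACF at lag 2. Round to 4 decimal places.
\phi_{22} = 0.1180

The PACF at lag k is phi_{kk}, the last component of the solution
to the Yule-Walker system G_k phi = r_k where
  (G_k)_{ij} = rho(|i - j|), (r_k)_i = rho(i), i,j = 1..k.
Equivalently, Durbin-Levinson gives phi_{kk} iteratively:
  phi_{11} = rho(1)
  phi_{kk} = [rho(k) - sum_{j=1..k-1} phi_{k-1,j} rho(k-j)]
            / [1 - sum_{j=1..k-1} phi_{k-1,j} rho(j)],
  phi_{k,j} = phi_{k-1,j} - phi_{kk} phi_{k-1,k-j},  j = 1..k-1.
Step k = 1:
  phi_11 = rho(1) = 0.4048.
Step k = 2:
  phi_22 = [rho(2) - phi_11 rho(1)] / [1 - phi_11 rho(1)] = [0.2625 - (0.4048)(0.4048)] / [1 - (0.4048)(0.4048)]
         = 0.09863696 / 0.83613696 = 0.118.
Therefore phi_{22} = 0.1180.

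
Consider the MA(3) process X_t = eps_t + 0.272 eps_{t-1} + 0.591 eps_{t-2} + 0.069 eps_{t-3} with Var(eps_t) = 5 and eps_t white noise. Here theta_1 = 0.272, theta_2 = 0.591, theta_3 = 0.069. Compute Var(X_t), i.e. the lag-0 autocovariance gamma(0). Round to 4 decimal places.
\gamma(0) = 7.1401

For an MA(q) process X_t = eps_t + sum_i theta_i eps_{t-i} with
Var(eps_t) = sigma^2, the variance is
  gamma(0) = sigma^2 * (1 + sum_i theta_i^2).
  sum_i theta_i^2 = (0.272)^2 + (0.591)^2 + (0.069)^2 = 0.073984 + 0.349281 + 0.004761 = 0.428026.
  gamma(0) = 5 * (1 + 0.428026) = 5 * 1.428026 = 7.14013, which rounds to 7.1401.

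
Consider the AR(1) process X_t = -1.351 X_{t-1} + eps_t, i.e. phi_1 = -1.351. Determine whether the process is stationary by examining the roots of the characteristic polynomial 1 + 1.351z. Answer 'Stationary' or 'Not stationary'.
\text{Not stationary}

The AR(p) characteristic polynomial is P(z) = 1 + 1.351z.
Stationarity requires all roots to lie outside the unit circle, i.e. |z| > 1 for every root.
This is linear in z: 1 + (1.351) z = 0  =>  z = -1/(1.351) = -0.740192,  |z| = 0.740192.
Moduli of all roots: 0.7402.
All moduli strictly greater than 1? No.
Verdict: Not stationary.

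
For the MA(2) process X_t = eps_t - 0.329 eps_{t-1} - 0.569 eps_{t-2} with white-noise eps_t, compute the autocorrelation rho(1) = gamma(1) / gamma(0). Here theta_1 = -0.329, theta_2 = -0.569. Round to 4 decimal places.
\rho(1) = -0.0990

For an MA(q) process with theta_0 = 1, the autocovariance is
  gamma(k) = sigma^2 * sum_{i=0..q-k} theta_i * theta_{i+k},
and rho(k) = gamma(k) / gamma(0). Sigma^2 cancels.
  numerator   = (1)*(-0.329) + (-0.329)*(-0.569) = -0.141799.
  denominator = (1)^2 + (-0.329)^2 + (-0.569)^2 = 1.432002.
  rho(1) = -0.141799 / 1.432002 = -0.0990.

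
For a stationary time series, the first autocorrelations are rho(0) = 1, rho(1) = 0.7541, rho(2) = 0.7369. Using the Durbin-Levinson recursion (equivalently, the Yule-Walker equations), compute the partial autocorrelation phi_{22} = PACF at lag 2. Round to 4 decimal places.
\phi_{22} = 0.3900

The PACF at lag k is phi_{kk}, the last component of the solution
to the Yule-Walker system G_k phi = r_k where
  (G_k)_{ij} = rho(|i - j|), (r_k)_i = rho(i), i,j = 1..k.
Equivalently, Durbin-Levinson gives phi_{kk} iteratively:
  phi_{11} = rho(1)
  phi_{kk} = [rho(k) - sum_{j=1..k-1} phi_{k-1,j} rho(k-j)]
            / [1 - sum_{j=1..k-1} phi_{k-1,j} rho(j)],
  phi_{k,j} = phi_{k-1,j} - phi_{kk} phi_{k-1,k-j},  j = 1..k-1.
Step k = 1:
  phi_11 = rho(1) = 0.7541.
Step k = 2:
  phi_22 = [rho(2) - phi_11 rho(1)] / [1 - phi_11 rho(1)] = [0.7369 - (0.7541)(0.7541)] / [1 - (0.7541)(0.7541)]
         = 0.16823319 / 0.43133319 = 0.39.
Therefore phi_{22} = 0.3900.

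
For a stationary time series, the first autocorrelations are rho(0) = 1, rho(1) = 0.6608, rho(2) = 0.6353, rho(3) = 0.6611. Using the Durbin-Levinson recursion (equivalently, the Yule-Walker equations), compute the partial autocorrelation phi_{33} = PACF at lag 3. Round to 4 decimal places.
\phi_{33} = 0.3169

The PACF at lag k is phi_{kk}, the last component of the solution
to the Yule-Walker system G_k phi = r_k where
  (G_k)_{ij} = rho(|i - j|), (r_k)_i = rho(i), i,j = 1..k.
Equivalently, Durbin-Levinson gives phi_{kk} iteratively:
  phi_{11} = rho(1)
  phi_{kk} = [rho(k) - sum_{j=1..k-1} phi_{k-1,j} rho(k-j)]
            / [1 - sum_{j=1..k-1} phi_{k-1,j} rho(j)],
  phi_{k,j} = phi_{k-1,j} - phi_{kk} phi_{k-1,k-j},  j = 1..k-1.
Step k = 1:
  phi_11 = rho(1) = 0.6608.
Step k = 2:
  phi_22 = [rho(2) - phi_11 rho(1)] / [1 - phi_11 rho(1)] = [0.6353 - (0.6608)(0.6608)] / [1 - (0.6608)(0.6608)]
         = 0.19864336 / 0.56334336 = 0.352615.
  Update: phi_21 = phi_11 - phi_22 phi_11 = 0.6608 - (0.352615)(0.6608) = 0.427792.
Step k = 3:
  phi_33 = [rho(3) - phi_21 rho(2) - phi_22 rho(1)] / [1 - phi_21 rho(1) - phi_22 rho(2)]
    numerator   = 0.6611 - (0.427792)(0.6353) - (0.352615)(0.6608) = 0.15631573
    denominator = 1 - (0.427792)(0.6608) - (0.352615)(0.6353) = 0.49329872
  phi_33 = 0.15631573 / 0.49329872 = 0.3169.
Therefore phi_{33} = 0.3169.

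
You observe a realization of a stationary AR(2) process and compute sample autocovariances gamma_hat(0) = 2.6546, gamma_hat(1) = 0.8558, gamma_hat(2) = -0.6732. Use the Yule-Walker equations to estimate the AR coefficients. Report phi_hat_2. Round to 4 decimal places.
\hat\phi_{2} = -0.3990

The Yule-Walker equations for an AR(p) process read, in matrix form,
  Gamma_p phi = r_p,   with   (Gamma_p)_{ij} = gamma(|i - j|),
                       (r_p)_i = gamma(i),   i,j = 1..p.
Substitute the sample gammas (Toeplitz matrix and right-hand side of size 2):
  Gamma_p = [[2.6546, 0.8558], [0.8558, 2.6546]]
  r_p     = [0.8558, -0.6732]
Written out:
  2.6546 phi_1 + 0.8558 phi_2 = 0.8558
  0.8558 phi_1 + 2.6546 phi_2 = -0.6732
Solve by Cramer's rule:
  det = gamma(0)^2 - gamma(1)^2 = (2.6546)^2 - (0.8558)^2 = 7.04690116 - 0.73239364 = 6.31450752
  phi_hat_1 = [gamma(1) gamma(0) - gamma(1) gamma(2)] / det = [(0.8558)(2.6546) - (0.8558)(-0.6732)] / 6.31450752 = 2.84793124 / 6.31450752 = 0.451
  phi_hat_2 = [gamma(0) gamma(2) - gamma(1)^2] / det = [(2.6546)(-0.6732) - (0.8558)^2] / 6.31450752 = -2.51947036 / 6.31450752 = -0.399
So phi_hat = [0.4510, -0.3990].
Therefore phi_hat_2 = -0.3990.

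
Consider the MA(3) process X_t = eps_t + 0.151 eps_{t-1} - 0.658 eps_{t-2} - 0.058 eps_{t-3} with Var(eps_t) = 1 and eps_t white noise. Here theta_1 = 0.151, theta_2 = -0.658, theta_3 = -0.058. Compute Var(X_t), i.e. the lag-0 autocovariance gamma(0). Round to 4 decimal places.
\gamma(0) = 1.4591

For an MA(q) process X_t = eps_t + sum_i theta_i eps_{t-i} with
Var(eps_t) = sigma^2, the variance is
  gamma(0) = sigma^2 * (1 + sum_i theta_i^2).
  sum_i theta_i^2 = (0.151)^2 + (-0.658)^2 + (-0.058)^2 = 0.022801 + 0.432964 + 0.003364 = 0.459129.
  gamma(0) = 1 * (1 + 0.459129) = 1 * 1.459129 = 1.459129, which rounds to 1.4591.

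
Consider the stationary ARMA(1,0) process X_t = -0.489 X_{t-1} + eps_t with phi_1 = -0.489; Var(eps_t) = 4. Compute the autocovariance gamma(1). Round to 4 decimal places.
\gamma(1) = -2.5707

Multiply the model equation by X_{t-k} and take expectations. With theta_0 = psi_0 = 1 and psi_j the MA(infinity) weights, this gives
  gamma(k) - sum_i phi_i gamma(k-i) = c_k,
  c_k = sigma^2 * sum_{j=k..q} theta_j psi_{j-k}   (c_k = 0 for k > q),
using gamma(-m) = gamma(m).
Pure AR (q = 0): c_0 = sigma^2 = 4, c_k = 0 for k >= 1.
Equations for k = 0 and k = 1 (AR order 1):
  gamma(0) = phi_1 gamma(1) + c_0
  gamma(1) = phi_1 gamma(0) + c_1
Substituting the second into the first: gamma(0) (1 - phi_1^2) = c_0 + phi_1 c_1, so
  gamma(0) = c_0 / (1 - phi_1^2) = 4 / (1 - (-0.489)^2) = 4 / 0.760879 = 5.257078.
  gamma(1) = phi_1 gamma(0) = (-0.489)(5.257078) = -2.570711.
Therefore gamma(1) = -2.5707 (to 4 decimal places).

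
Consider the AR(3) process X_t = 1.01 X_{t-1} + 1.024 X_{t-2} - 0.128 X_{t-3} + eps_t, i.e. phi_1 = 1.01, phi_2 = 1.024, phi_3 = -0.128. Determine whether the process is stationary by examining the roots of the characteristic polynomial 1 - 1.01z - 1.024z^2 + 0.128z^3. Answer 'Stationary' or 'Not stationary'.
\text{Not stationary}

The AR(p) characteristic polynomial is P(z) = 1 - 1.01z - 1.024z^2 + 0.128z^3.
Stationarity requires all roots to lie outside the unit circle, i.e. |z| > 1 for every root.
Degree 3: look for a simple real root z0 first, then factor out (1 - z/z0) and solve the remaining quadratic.
Testing z0 = 0.625: P(0.625) = 1 + (-1.01)(0.625) + (-1.024)(0.625)^2 + (0.128)(0.625)^3
  = 1 + (-0.63125) + (-0.4) + (0.03125) = 0.  So z_0 = 0.625 is a root, |z_0| = 0.625.
Divide out the factor (1 - 1.6 z) = (1 - z/z0) (since 1/z0 = 1.6):
  P(z) = (1 - 1.6 z)(1 + (0.59) z + (-0.08) z^2)
  [check: z-coef 0.59 - (1.6) = -1.01; z^2-coef -0.08 - (1.6)(0.59) = -1.024; z^3-coef -(1.6)(-0.08) = 0.128.]
Remaining roots from the quadratic factor 1 + (0.59) z + (-0.08) z^2:
  Set 1 + (0.59) z + (-0.08) z^2 = 0, i.e. a z^2 + b z + c = 0 with a = -0.08, b = 0.59, c = 1.
  Discriminant D = b^2 - 4ac = (0.59)^2 - 4*(-0.08)*1 = 0.3481 - (-0.32) = 0.6681.
  D >= 0, so the roots are real: z = (-b +/- sqrt(D)) / (2a) = (-0.59 +/- 0.817374) / (-0.16).
    z_1 = (-0.59 + 0.817374) / (-0.16) = -1.4211,   |z_1| = 1.4211.
    z_2 = (-0.59 - 0.817374) / (-0.16) = 8.7961,   |z_2| = 8.7961.
Moduli of all roots: 0.6250, 1.4211, 8.7961.
All moduli strictly greater than 1? No.
Verdict: Not stationary.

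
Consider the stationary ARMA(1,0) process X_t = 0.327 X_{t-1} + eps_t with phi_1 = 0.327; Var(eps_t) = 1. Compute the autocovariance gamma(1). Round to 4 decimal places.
\gamma(1) = 0.3662

Multiply the model equation by X_{t-k} and take expectations. With theta_0 = psi_0 = 1 and psi_j the MA(infinity) weights, this gives
  gamma(k) - sum_i phi_i gamma(k-i) = c_k,
  c_k = sigma^2 * sum_{j=k..q} theta_j psi_{j-k}   (c_k = 0 for k > q),
using gamma(-m) = gamma(m).
Pure AR (q = 0): c_0 = sigma^2 = 1, c_k = 0 for k >= 1.
Equations for k = 0 and k = 1 (AR order 1):
  gamma(0) = phi_1 gamma(1) + c_0
  gamma(1) = phi_1 gamma(0) + c_1
Substituting the second into the first: gamma(0) (1 - phi_1^2) = c_0 + phi_1 c_1, so
  gamma(0) = c_0 / (1 - phi_1^2) = 1 / (1 - (0.327)^2) = 1 / 0.893071 = 1.119732.
  gamma(1) = phi_1 gamma(0) = (0.327)(1.119732) = 0.366152.
Therefore gamma(1) = 0.3662 (to 4 decimal places).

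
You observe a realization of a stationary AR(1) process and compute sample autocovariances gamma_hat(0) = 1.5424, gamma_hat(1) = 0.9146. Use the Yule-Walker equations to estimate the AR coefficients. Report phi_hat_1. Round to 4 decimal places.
\hat\phi_{1} = 0.5930

The Yule-Walker equations for an AR(p) process read, in matrix form,
  Gamma_p phi = r_p,   with   (Gamma_p)_{ij} = gamma(|i - j|),
                       (r_p)_i = gamma(i),   i,j = 1..p.
Substitute the sample gammas (Toeplitz matrix and right-hand side of size 1):
  Gamma_p = [[1.5424]]
  r_p     = [0.9146]
With p = 1 this is the single equation gamma(0) phi_1 = gamma(1):
  phi_hat_1 = gamma(1) / gamma(0) = 0.9146 / 1.5424 = 0.5930.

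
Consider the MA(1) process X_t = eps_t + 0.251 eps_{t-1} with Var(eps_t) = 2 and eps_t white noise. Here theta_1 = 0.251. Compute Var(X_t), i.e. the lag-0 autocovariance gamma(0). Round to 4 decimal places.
\gamma(0) = 2.1260

For an MA(q) process X_t = eps_t + sum_i theta_i eps_{t-i} with
Var(eps_t) = sigma^2, the variance is
  gamma(0) = sigma^2 * (1 + sum_i theta_i^2).
  sum_i theta_i^2 = (0.251)^2 = 0.063001.
  gamma(0) = 2 * (1 + 0.063001) = 2 * 1.063001 = 2.126002, which rounds to 2.1260.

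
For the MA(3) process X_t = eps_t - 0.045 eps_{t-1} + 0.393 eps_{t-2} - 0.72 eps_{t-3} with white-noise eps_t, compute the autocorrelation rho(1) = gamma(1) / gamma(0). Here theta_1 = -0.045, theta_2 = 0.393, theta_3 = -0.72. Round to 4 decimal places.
\rho(1) = -0.2064

For an MA(q) process with theta_0 = 1, the autocovariance is
  gamma(k) = sigma^2 * sum_{i=0..q-k} theta_i * theta_{i+k},
and rho(k) = gamma(k) / gamma(0). Sigma^2 cancels.
  numerator   = (1)*(-0.045) + (-0.045)*(0.393) + (0.393)*(-0.72) = -0.345645.
  denominator = (1)^2 + (-0.045)^2 + (0.393)^2 + (-0.72)^2 = 1.674874.
  rho(1) = -0.345645 / 1.674874 = -0.2064.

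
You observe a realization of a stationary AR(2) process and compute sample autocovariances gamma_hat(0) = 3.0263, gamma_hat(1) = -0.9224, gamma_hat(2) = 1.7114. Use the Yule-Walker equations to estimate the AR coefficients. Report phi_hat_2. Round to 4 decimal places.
\hat\phi_{2} = 0.5210

The Yule-Walker equations for an AR(p) process read, in matrix form,
  Gamma_p phi = r_p,   with   (Gamma_p)_{ij} = gamma(|i - j|),
                       (r_p)_i = gamma(i),   i,j = 1..p.
Substitute the sample gammas (Toeplitz matrix and right-hand side of size 2):
  Gamma_p = [[3.0263, -0.9224], [-0.9224, 3.0263]]
  r_p     = [-0.9224, 1.7114]
Written out:
  3.0263 phi_1 - 0.9224 phi_2 = -0.9224
  -0.9224 phi_1 + 3.0263 phi_2 = 1.7114
Solve by Cramer's rule:
  det = gamma(0)^2 - gamma(1)^2 = (3.0263)^2 - (-0.9224)^2 = 9.15849169 - 0.85082176 = 8.30766993
  phi_hat_1 = [gamma(1) gamma(0) - gamma(1) gamma(2)] / det = [(-0.9224)(3.0263) - (-0.9224)(1.7114)] / 8.30766993 = -1.21286376 / 8.30766993 = -0.146
  phi_hat_2 = [gamma(0) gamma(2) - gamma(1)^2] / det = [(3.0263)(1.7114) - (-0.9224)^2] / 8.30766993 = 4.32838806 / 8.30766993 = 0.521
So phi_hat = [-0.1460, 0.5210].
Therefore phi_hat_2 = 0.5210.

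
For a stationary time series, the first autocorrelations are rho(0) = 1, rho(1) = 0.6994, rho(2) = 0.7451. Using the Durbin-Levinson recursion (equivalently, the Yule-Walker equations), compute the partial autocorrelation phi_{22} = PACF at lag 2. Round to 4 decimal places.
\phi_{22} = 0.5010

The PACF at lag k is phi_{kk}, the last component of the solution
to the Yule-Walker system G_k phi = r_k where
  (G_k)_{ij} = rho(|i - j|), (r_k)_i = rho(i), i,j = 1..k.
Equivalently, Durbin-Levinson gives phi_{kk} iteratively:
  phi_{11} = rho(1)
  phi_{kk} = [rho(k) - sum_{j=1..k-1} phi_{k-1,j} rho(k-j)]
            / [1 - sum_{j=1..k-1} phi_{k-1,j} rho(j)],
  phi_{k,j} = phi_{k-1,j} - phi_{kk} phi_{k-1,k-j},  j = 1..k-1.
Step k = 1:
  phi_11 = rho(1) = 0.6994.
Step k = 2:
  phi_22 = [rho(2) - phi_11 rho(1)] / [1 - phi_11 rho(1)] = [0.7451 - (0.6994)(0.6994)] / [1 - (0.6994)(0.6994)]
         = 0.25593964 / 0.51083964 = 0.501.
Therefore phi_{22} = 0.5010.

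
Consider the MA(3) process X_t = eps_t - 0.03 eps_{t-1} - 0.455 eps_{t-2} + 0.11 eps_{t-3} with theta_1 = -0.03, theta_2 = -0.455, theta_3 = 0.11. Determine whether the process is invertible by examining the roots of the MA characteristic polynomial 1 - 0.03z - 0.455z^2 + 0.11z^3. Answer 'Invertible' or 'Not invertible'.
\text{Invertible}

The MA(q) characteristic polynomial is P(z) = 1 - 0.03z - 0.455z^2 + 0.11z^3.
Invertibility requires all roots to lie outside the unit circle, i.e. |z| > 1 for every root.
Degree 3: look for a simple real root z0 first, then factor out (1 - z/z0) and solve the remaining quadratic.
Testing z0 = 2: P(2) = 1 + (-0.03)(2) + (-0.455)(2)^2 + (0.11)(2)^3
  = 1 + (-0.06) + (-1.82) + (0.88) = 0.  So z_0 = 2 is a root, |z_0| = 2.
Divide out the factor (1 - 0.5 z) = (1 - z/z0) (since 1/z0 = 0.5):
  P(z) = (1 - 0.5 z)(1 + (0.47) z + (-0.22) z^2)
  [check: z-coef 0.47 - (0.5) = -0.03; z^2-coef -0.22 - (0.5)(0.47) = -0.455; z^3-coef -(0.5)(-0.22) = 0.11.]
Remaining roots from the quadratic factor 1 + (0.47) z + (-0.22) z^2:
  Set 1 + (0.47) z + (-0.22) z^2 = 0, i.e. a z^2 + b z + c = 0 with a = -0.22, b = 0.47, c = 1.
  Discriminant D = b^2 - 4ac = (0.47)^2 - 4*(-0.22)*1 = 0.2209 - (-0.88) = 1.1009.
  D >= 0, so the roots are real: z = (-b +/- sqrt(D)) / (2a) = (-0.47 +/- 1.049238) / (-0.44).
    z_1 = (-0.47 + 1.049238) / (-0.44) = -1.3164,   |z_1| = 1.3164.
    z_2 = (-0.47 - 1.049238) / (-0.44) = 3.4528,   |z_2| = 3.4528.
Moduli of all roots: 2.0000, 1.3164, 3.4528.
All moduli strictly greater than 1? Yes.
Verdict: Invertible.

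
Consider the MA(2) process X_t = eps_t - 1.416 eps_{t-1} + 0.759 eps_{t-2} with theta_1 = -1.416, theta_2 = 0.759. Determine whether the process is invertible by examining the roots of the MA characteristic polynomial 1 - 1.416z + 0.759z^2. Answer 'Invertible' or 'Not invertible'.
\text{Invertible}

The MA(q) characteristic polynomial is P(z) = 1 - 1.416z + 0.759z^2.
Invertibility requires all roots to lie outside the unit circle, i.e. |z| > 1 for every root.
Set 1 + (-1.416) z + (0.759) z^2 = 0, i.e. a z^2 + b z + c = 0 with a = 0.759, b = -1.416, c = 1.
Discriminant D = b^2 - 4ac = (-1.416)^2 - 4*(0.759)*1 = 2.005056 - (3.036) = -1.030944.
D < 0, so the roots are the complex-conjugate pair z = (-b +/- i sqrt(-D)) / (2a) = 0.9328 +/- 0.6689i.
For a conjugate pair |z|^2 = z * conj(z) = (product of roots) = c/a = 1/(0.759) = 1.317523, so |z| = sqrt(1.317523) = 1.1478 for both roots.
Moduli of all roots: 1.1478, 1.1478.
All moduli strictly greater than 1? Yes.
Verdict: Invertible.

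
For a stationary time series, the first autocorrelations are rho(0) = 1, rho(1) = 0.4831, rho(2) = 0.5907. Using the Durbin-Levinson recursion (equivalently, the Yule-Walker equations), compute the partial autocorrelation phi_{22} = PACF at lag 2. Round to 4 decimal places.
\phi_{22} = 0.4661

The PACF at lag k is phi_{kk}, the last component of the solution
to the Yule-Walker system G_k phi = r_k where
  (G_k)_{ij} = rho(|i - j|), (r_k)_i = rho(i), i,j = 1..k.
Equivalently, Durbin-Levinson gives phi_{kk} iteratively:
  phi_{11} = rho(1)
  phi_{kk} = [rho(k) - sum_{j=1..k-1} phi_{k-1,j} rho(k-j)]
            / [1 - sum_{j=1..k-1} phi_{k-1,j} rho(j)],
  phi_{k,j} = phi_{k-1,j} - phi_{kk} phi_{k-1,k-j},  j = 1..k-1.
Step k = 1:
  phi_11 = rho(1) = 0.4831.
Step k = 2:
  phi_22 = [rho(2) - phi_11 rho(1)] / [1 - phi_11 rho(1)] = [0.5907 - (0.4831)(0.4831)] / [1 - (0.4831)(0.4831)]
         = 0.35731439 / 0.76661439 = 0.4661.
Therefore phi_{22} = 0.4661.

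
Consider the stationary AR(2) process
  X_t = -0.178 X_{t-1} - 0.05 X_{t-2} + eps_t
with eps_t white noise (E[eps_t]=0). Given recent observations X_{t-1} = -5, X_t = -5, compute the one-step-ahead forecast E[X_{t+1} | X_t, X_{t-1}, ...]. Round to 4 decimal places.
E[X_{t+1} \mid \mathcal F_t] = 1.1400

For an AR(p) model X_t = c + sum_i phi_i X_{t-i} + eps_t, the
one-step-ahead conditional mean is
  E[X_{t+1} | X_t, ...] = c + sum_i phi_i X_{t+1-i}.
Substitute known values:
  E[X_{t+1} | ...] = (-0.178) * (-5) + (-0.05) * (-5)
                   = 1.1400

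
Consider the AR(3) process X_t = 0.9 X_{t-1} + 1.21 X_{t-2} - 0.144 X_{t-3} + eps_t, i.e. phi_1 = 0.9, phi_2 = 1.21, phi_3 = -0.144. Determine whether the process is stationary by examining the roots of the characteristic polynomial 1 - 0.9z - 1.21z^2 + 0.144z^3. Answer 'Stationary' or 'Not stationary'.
\text{Not stationary}

The AR(p) characteristic polynomial is P(z) = 1 - 0.9z - 1.21z^2 + 0.144z^3.
Stationarity requires all roots to lie outside the unit circle, i.e. |z| > 1 for every root.
Degree 3: look for a simple real root z0 first, then factor out (1 - z/z0) and solve the remaining quadratic.
Testing z0 = 0.625: P(0.625) = 1 + (-0.9)(0.625) + (-1.21)(0.625)^2 + (0.144)(0.625)^3
  = 1 + (-0.5625) + (-0.472656) + (0.035156) = 0.  So z_0 = 0.625 is a root, |z_0| = 0.625.
Divide out the factor (1 - 1.6 z) = (1 - z/z0) (since 1/z0 = 1.6):
  P(z) = (1 - 1.6 z)(1 + (0.7) z + (-0.09) z^2)
  [check: z-coef 0.7 - (1.6) = -0.9; z^2-coef -0.09 - (1.6)(0.7) = -1.21; z^3-coef -(1.6)(-0.09) = 0.144.]
Remaining roots from the quadratic factor 1 + (0.7) z + (-0.09) z^2:
  Set 1 + (0.7) z + (-0.09) z^2 = 0, i.e. a z^2 + b z + c = 0 with a = -0.09, b = 0.7, c = 1.
  Discriminant D = b^2 - 4ac = (0.7)^2 - 4*(-0.09)*1 = 0.49 - (-0.36) = 0.85.
  D >= 0, so the roots are real: z = (-b +/- sqrt(D)) / (2a) = (-0.7 +/- 0.921954) / (-0.18).
    z_1 = (-0.7 + 0.921954) / (-0.18) = -1.2331,   |z_1| = 1.2331.
    z_2 = (-0.7 - 0.921954) / (-0.18) = 9.0109,   |z_2| = 9.0109.
Moduli of all roots: 0.6250, 1.2331, 9.0109.
All moduli strictly greater than 1? No.
Verdict: Not stationary.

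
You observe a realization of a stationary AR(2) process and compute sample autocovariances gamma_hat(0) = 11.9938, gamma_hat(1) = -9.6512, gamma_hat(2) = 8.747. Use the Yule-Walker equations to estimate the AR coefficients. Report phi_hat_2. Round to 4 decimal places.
\hat\phi_{2} = 0.2320

The Yule-Walker equations for an AR(p) process read, in matrix form,
  Gamma_p phi = r_p,   with   (Gamma_p)_{ij} = gamma(|i - j|),
                       (r_p)_i = gamma(i),   i,j = 1..p.
Substitute the sample gammas (Toeplitz matrix and right-hand side of size 2):
  Gamma_p = [[11.9938, -9.6512], [-9.6512, 11.9938]]
  r_p     = [-9.6512, 8.747]
Written out:
  11.9938 phi_1 - 9.6512 phi_2 = -9.6512
  -9.6512 phi_1 + 11.9938 phi_2 = 8.747
Solve by Cramer's rule:
  det = gamma(0)^2 - gamma(1)^2 = (11.9938)^2 - (-9.6512)^2 = 143.85123844 - 93.14566144 = 50.705577
  phi_hat_1 = [gamma(1) gamma(0) - gamma(1) gamma(2)] / det = [(-9.6512)(11.9938) - (-9.6512)(8.747)] / 50.705577 = -31.33551616 / 50.705577 = -0.618
  phi_hat_2 = [gamma(0) gamma(2) - gamma(1)^2] / det = [(11.9938)(8.747) - (-9.6512)^2] / 50.705577 = 11.76410716 / 50.705577 = 0.232
So phi_hat = [-0.6180, 0.2320].
Therefore phi_hat_2 = 0.2320.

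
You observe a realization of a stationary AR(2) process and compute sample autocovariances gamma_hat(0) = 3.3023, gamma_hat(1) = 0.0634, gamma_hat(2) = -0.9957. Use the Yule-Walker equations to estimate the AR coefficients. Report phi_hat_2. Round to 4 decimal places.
\hat\phi_{2} = -0.3020

The Yule-Walker equations for an AR(p) process read, in matrix form,
  Gamma_p phi = r_p,   with   (Gamma_p)_{ij} = gamma(|i - j|),
                       (r_p)_i = gamma(i),   i,j = 1..p.
Substitute the sample gammas (Toeplitz matrix and right-hand side of size 2):
  Gamma_p = [[3.3023, 0.0634], [0.0634, 3.3023]]
  r_p     = [0.0634, -0.9957]
Written out:
  3.3023 phi_1 + 0.0634 phi_2 = 0.0634
  0.0634 phi_1 + 3.3023 phi_2 = -0.9957
Solve by Cramer's rule:
  det = gamma(0)^2 - gamma(1)^2 = (3.3023)^2 - (0.0634)^2 = 10.90518529 - 0.00401956 = 10.90116573
  phi_hat_1 = [gamma(1) gamma(0) - gamma(1) gamma(2)] / det = [(0.0634)(3.3023) - (0.0634)(-0.9957)] / 10.90116573 = 0.2724932 / 10.90116573 = 0.025
  phi_hat_2 = [gamma(0) gamma(2) - gamma(1)^2] / det = [(3.3023)(-0.9957) - (0.0634)^2] / 10.90116573 = -3.29211967 / 10.90116573 = -0.302
So phi_hat = [0.0250, -0.3020].
Therefore phi_hat_2 = -0.3020.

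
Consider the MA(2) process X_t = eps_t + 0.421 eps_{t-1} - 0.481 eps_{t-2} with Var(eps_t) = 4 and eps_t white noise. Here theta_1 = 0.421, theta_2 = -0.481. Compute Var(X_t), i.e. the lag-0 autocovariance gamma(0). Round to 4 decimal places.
\gamma(0) = 5.6344

For an MA(q) process X_t = eps_t + sum_i theta_i eps_{t-i} with
Var(eps_t) = sigma^2, the variance is
  gamma(0) = sigma^2 * (1 + sum_i theta_i^2).
  sum_i theta_i^2 = (0.421)^2 + (-0.481)^2 = 0.177241 + 0.231361 = 0.408602.
  gamma(0) = 4 * (1 + 0.408602) = 4 * 1.408602 = 5.634408, which rounds to 5.6344.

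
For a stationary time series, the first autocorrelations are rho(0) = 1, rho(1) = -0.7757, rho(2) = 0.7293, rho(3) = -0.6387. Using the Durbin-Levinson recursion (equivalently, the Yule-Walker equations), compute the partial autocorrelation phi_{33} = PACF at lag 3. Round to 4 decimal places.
\phi_{33} = -0.0160

The PACF at lag k is phi_{kk}, the last component of the solution
to the Yule-Walker system G_k phi = r_k where
  (G_k)_{ij} = rho(|i - j|), (r_k)_i = rho(i), i,j = 1..k.
Equivalently, Durbin-Levinson gives phi_{kk} iteratively:
  phi_{11} = rho(1)
  phi_{kk} = [rho(k) - sum_{j=1..k-1} phi_{k-1,j} rho(k-j)]
            / [1 - sum_{j=1..k-1} phi_{k-1,j} rho(j)],
  phi_{k,j} = phi_{k-1,j} - phi_{kk} phi_{k-1,k-j},  j = 1..k-1.
Step k = 1:
  phi_11 = rho(1) = -0.7757.
Step k = 2:
  phi_22 = [rho(2) - phi_11 rho(1)] / [1 - phi_11 rho(1)] = [0.7293 - (-0.7757)(-0.7757)] / [1 - (-0.7757)(-0.7757)]
         = 0.12758951 / 0.39828951 = 0.320344.
  Update: phi_21 = phi_11 - phi_22 phi_11 = -0.7757 - (0.320344)(-0.7757) = -0.527209.
Step k = 3:
  phi_33 = [rho(3) - phi_21 rho(2) - phi_22 rho(1)] / [1 - phi_21 rho(1) - phi_22 rho(2)]
    numerator   = -0.6387 - (-0.527209)(0.7293) - (0.320344)(-0.7757) = -0.0057156
    denominator = 1 - (-0.527209)(-0.7757) - (0.320344)(0.7293) = 0.35741702
  phi_33 = -0.0057156 / 0.35741702 = -0.016.
Therefore phi_{33} = -0.0160.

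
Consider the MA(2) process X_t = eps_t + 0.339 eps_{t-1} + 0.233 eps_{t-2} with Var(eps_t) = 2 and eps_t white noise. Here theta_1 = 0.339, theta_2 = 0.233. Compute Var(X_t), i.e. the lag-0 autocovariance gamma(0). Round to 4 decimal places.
\gamma(0) = 2.3384

For an MA(q) process X_t = eps_t + sum_i theta_i eps_{t-i} with
Var(eps_t) = sigma^2, the variance is
  gamma(0) = sigma^2 * (1 + sum_i theta_i^2).
  sum_i theta_i^2 = (0.339)^2 + (0.233)^2 = 0.114921 + 0.054289 = 0.16921.
  gamma(0) = 2 * (1 + 0.16921) = 2 * 1.16921 = 2.33842, which rounds to 2.3384.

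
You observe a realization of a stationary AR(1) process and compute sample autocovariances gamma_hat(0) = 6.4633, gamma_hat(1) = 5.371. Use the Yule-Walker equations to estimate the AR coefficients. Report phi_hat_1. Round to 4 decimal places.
\hat\phi_{1} = 0.8310

The Yule-Walker equations for an AR(p) process read, in matrix form,
  Gamma_p phi = r_p,   with   (Gamma_p)_{ij} = gamma(|i - j|),
                       (r_p)_i = gamma(i),   i,j = 1..p.
Substitute the sample gammas (Toeplitz matrix and right-hand side of size 1):
  Gamma_p = [[6.4633]]
  r_p     = [5.371]
With p = 1 this is the single equation gamma(0) phi_1 = gamma(1):
  phi_hat_1 = gamma(1) / gamma(0) = 5.371 / 6.4633 = 0.8310.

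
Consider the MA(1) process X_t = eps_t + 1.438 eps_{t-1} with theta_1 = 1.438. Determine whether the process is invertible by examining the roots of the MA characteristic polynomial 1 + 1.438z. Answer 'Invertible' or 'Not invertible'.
\text{Not invertible}

The MA(q) characteristic polynomial is P(z) = 1 + 1.438z.
Invertibility requires all roots to lie outside the unit circle, i.e. |z| > 1 for every root.
This is linear in z: 1 + (1.438) z = 0  =>  z = -1/(1.438) = -0.69541,  |z| = 0.69541.
Moduli of all roots: 0.6954.
All moduli strictly greater than 1? No.
Verdict: Not invertible.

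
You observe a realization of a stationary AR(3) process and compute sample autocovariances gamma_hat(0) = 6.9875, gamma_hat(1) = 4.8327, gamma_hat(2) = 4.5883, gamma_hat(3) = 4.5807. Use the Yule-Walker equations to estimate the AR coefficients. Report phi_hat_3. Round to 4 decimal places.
\hat\phi_{3} = 0.2610

The Yule-Walker equations for an AR(p) process read, in matrix form,
  Gamma_p phi = r_p,   with   (Gamma_p)_{ij} = gamma(|i - j|),
                       (r_p)_i = gamma(i),   i,j = 1..p.
Substitute the sample gammas (Toeplitz matrix and right-hand side of size 3):
  Gamma_p = [[6.9875, 4.8327, 4.5883], [4.8327, 6.9875, 4.8327], [4.5883, 4.8327, 6.9875]]
  r_p     = [4.8327, 4.5883, 4.5807]
Written out (R1..R3):
  (R1) 6.9875 phi_1 + 4.8327 phi_2 + 4.5883 phi_3 = 4.8327
  (R2) 4.8327 phi_1 + 6.9875 phi_2 + 4.8327 phi_3 = 4.5883
  (R3) 4.5883 phi_1 + 4.8327 phi_2 + 6.9875 phi_3 = 4.5807
Gaussian elimination:
  R2 <- R2 - (4.8327/6.9875) R1 = R2 - (0.691621) R1:  3.645104 phi_2 + 1.659337 phi_3 = 1.245904
  R3 <- R3 - (4.5883/6.9875) R1 = R3 - (0.656644) R1:  1.659337 phi_2 + 3.97462 phi_3 = 1.407337
  R3 <- R3 - (1.659337/3.645104) R2 = R3 - (0.455223) R2:  3.219252 phi_3 = 0.840172
Back-substitution:
  phi_hat_3 = 0.840172 / 3.219252 = 0.260984
  phi_hat_2 = (1.245904 - (1.659337)(0.260984)) / 3.645104 = 0.222996
  phi_hat_1 = (4.8327 - (4.8327)(0.222996) - (4.5883)(0.260984)) / 6.9875 = 0.366019
So phi_hat = [0.3660, 0.2230, 0.2610].
Therefore phi_hat_3 = 0.2610.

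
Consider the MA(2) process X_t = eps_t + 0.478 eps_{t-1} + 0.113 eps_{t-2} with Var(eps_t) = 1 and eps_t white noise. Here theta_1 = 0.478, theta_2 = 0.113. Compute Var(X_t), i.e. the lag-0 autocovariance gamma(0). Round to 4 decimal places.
\gamma(0) = 1.2413

For an MA(q) process X_t = eps_t + sum_i theta_i eps_{t-i} with
Var(eps_t) = sigma^2, the variance is
  gamma(0) = sigma^2 * (1 + sum_i theta_i^2).
  sum_i theta_i^2 = (0.478)^2 + (0.113)^2 = 0.228484 + 0.012769 = 0.241253.
  gamma(0) = 1 * (1 + 0.241253) = 1 * 1.241253 = 1.241253, which rounds to 1.2413.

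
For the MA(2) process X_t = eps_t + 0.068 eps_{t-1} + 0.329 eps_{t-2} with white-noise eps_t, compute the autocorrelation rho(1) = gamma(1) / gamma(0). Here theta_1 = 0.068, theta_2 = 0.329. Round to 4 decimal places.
\rho(1) = 0.0812

For an MA(q) process with theta_0 = 1, the autocovariance is
  gamma(k) = sigma^2 * sum_{i=0..q-k} theta_i * theta_{i+k},
and rho(k) = gamma(k) / gamma(0). Sigma^2 cancels.
  numerator   = (1)*(0.068) + (0.068)*(0.329) = 0.090372.
  denominator = (1)^2 + (0.068)^2 + (0.329)^2 = 1.112865.
  rho(1) = 0.090372 / 1.112865 = 0.0812.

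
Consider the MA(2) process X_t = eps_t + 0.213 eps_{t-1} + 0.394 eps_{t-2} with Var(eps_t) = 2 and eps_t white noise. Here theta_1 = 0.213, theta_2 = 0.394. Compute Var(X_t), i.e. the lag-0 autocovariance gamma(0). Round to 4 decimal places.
\gamma(0) = 2.4012

For an MA(q) process X_t = eps_t + sum_i theta_i eps_{t-i} with
Var(eps_t) = sigma^2, the variance is
  gamma(0) = sigma^2 * (1 + sum_i theta_i^2).
  sum_i theta_i^2 = (0.213)^2 + (0.394)^2 = 0.045369 + 0.155236 = 0.200605.
  gamma(0) = 2 * (1 + 0.200605) = 2 * 1.200605 = 2.40121, which rounds to 2.4012.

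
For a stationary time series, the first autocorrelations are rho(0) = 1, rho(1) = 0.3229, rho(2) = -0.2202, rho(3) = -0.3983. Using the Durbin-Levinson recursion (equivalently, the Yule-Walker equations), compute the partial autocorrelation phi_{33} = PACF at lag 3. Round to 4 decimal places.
\phi_{33} = -0.2371

The PACF at lag k is phi_{kk}, the last component of the solution
to the Yule-Walker system G_k phi = r_k where
  (G_k)_{ij} = rho(|i - j|), (r_k)_i = rho(i), i,j = 1..k.
Equivalently, Durbin-Levinson gives phi_{kk} iteratively:
  phi_{11} = rho(1)
  phi_{kk} = [rho(k) - sum_{j=1..k-1} phi_{k-1,j} rho(k-j)]
            / [1 - sum_{j=1..k-1} phi_{k-1,j} rho(j)],
  phi_{k,j} = phi_{k-1,j} - phi_{kk} phi_{k-1,k-j},  j = 1..k-1.
Step k = 1:
  phi_11 = rho(1) = 0.3229.
Step k = 2:
  phi_22 = [rho(2) - phi_11 rho(1)] / [1 - phi_11 rho(1)] = [-0.2202 - (0.3229)(0.3229)] / [1 - (0.3229)(0.3229)]
         = -0.32446441 / 0.89573559 = -0.362232.
  Update: phi_21 = phi_11 - phi_22 phi_11 = 0.3229 - (-0.362232)(0.3229) = 0.439865.
Step k = 3:
  phi_33 = [rho(3) - phi_21 rho(2) - phi_22 rho(1)] / [1 - phi_21 rho(1) - phi_22 rho(2)]
    numerator   = -0.3983 - (0.439865)(-0.2202) - (-0.362232)(0.3229) = -0.18447694
    denominator = 1 - (0.439865)(0.3229) - (-0.362232)(-0.2202) = 0.77820408
  phi_33 = -0.18447694 / 0.77820408 = -0.2371.
Therefore phi_{33} = -0.2371.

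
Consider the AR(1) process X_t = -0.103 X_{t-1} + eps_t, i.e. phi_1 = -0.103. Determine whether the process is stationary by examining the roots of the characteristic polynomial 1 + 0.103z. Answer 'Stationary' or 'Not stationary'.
\text{Stationary}

The AR(p) characteristic polynomial is P(z) = 1 + 0.103z.
Stationarity requires all roots to lie outside the unit circle, i.e. |z| > 1 for every root.
This is linear in z: 1 + (0.103) z = 0  =>  z = -1/(0.103) = -9.708738,  |z| = 9.708738.
Moduli of all roots: 9.7087.
All moduli strictly greater than 1? Yes.
Verdict: Stationary.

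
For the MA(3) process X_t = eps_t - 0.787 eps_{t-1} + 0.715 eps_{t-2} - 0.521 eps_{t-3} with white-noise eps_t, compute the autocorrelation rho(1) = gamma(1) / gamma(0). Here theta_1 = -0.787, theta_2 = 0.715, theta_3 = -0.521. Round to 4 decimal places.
\rho(1) = -0.7170

For an MA(q) process with theta_0 = 1, the autocovariance is
  gamma(k) = sigma^2 * sum_{i=0..q-k} theta_i * theta_{i+k},
and rho(k) = gamma(k) / gamma(0). Sigma^2 cancels.
  numerator   = (1)*(-0.787) + (-0.787)*(0.715) + (0.715)*(-0.521) = -1.72222.
  denominator = (1)^2 + (-0.787)^2 + (0.715)^2 + (-0.521)^2 = 2.402035.
  rho(1) = -1.72222 / 2.402035 = -0.7170.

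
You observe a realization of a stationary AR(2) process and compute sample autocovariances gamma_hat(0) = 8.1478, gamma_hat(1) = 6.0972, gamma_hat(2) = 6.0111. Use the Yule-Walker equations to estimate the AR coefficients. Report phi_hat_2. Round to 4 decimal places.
\hat\phi_{2} = 0.4040

The Yule-Walker equations for an AR(p) process read, in matrix form,
  Gamma_p phi = r_p,   with   (Gamma_p)_{ij} = gamma(|i - j|),
                       (r_p)_i = gamma(i),   i,j = 1..p.
Substitute the sample gammas (Toeplitz matrix and right-hand side of size 2):
  Gamma_p = [[8.1478, 6.0972], [6.0972, 8.1478]]
  r_p     = [6.0972, 6.0111]
Written out:
  8.1478 phi_1 + 6.0972 phi_2 = 6.0972
  6.0972 phi_1 + 8.1478 phi_2 = 6.0111
Solve by Cramer's rule:
  det = gamma(0)^2 - gamma(1)^2 = (8.1478)^2 - (6.0972)^2 = 66.38664484 - 37.17584784 = 29.210797
  phi_hat_1 = [gamma(1) gamma(0) - gamma(1) gamma(2)] / det = [(6.0972)(8.1478) - (6.0972)(6.0111)] / 29.210797 = 13.02788724 / 29.210797 = 0.446
  phi_hat_2 = [gamma(0) gamma(2) - gamma(1)^2] / det = [(8.1478)(6.0111) - (6.0972)^2] / 29.210797 = 11.80139274 / 29.210797 = 0.404
So phi_hat = [0.4460, 0.4040].
Therefore phi_hat_2 = 0.4040.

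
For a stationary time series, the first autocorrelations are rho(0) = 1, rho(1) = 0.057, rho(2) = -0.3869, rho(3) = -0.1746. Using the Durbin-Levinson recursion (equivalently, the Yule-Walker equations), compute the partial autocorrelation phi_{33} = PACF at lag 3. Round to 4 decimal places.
\phi_{33} = -0.1441

The PACF at lag k is phi_{kk}, the last component of the solution
to the Yule-Walker system G_k phi = r_k where
  (G_k)_{ij} = rho(|i - j|), (r_k)_i = rho(i), i,j = 1..k.
Equivalently, Durbin-Levinson gives phi_{kk} iteratively:
  phi_{11} = rho(1)
  phi_{kk} = [rho(k) - sum_{j=1..k-1} phi_{k-1,j} rho(k-j)]
            / [1 - sum_{j=1..k-1} phi_{k-1,j} rho(j)],
  phi_{k,j} = phi_{k-1,j} - phi_{kk} phi_{k-1,k-j},  j = 1..k-1.
Step k = 1:
  phi_11 = rho(1) = 0.057.
Step k = 2:
  phi_22 = [rho(2) - phi_11 rho(1)] / [1 - phi_11 rho(1)] = [-0.3869 - (0.057)(0.057)] / [1 - (0.057)(0.057)]
         = -0.390149 / 0.996751 = -0.391421.
  Update: phi_21 = phi_11 - phi_22 phi_11 = 0.057 - (-0.391421)(0.057) = 0.079311.
Step k = 3:
  phi_33 = [rho(3) - phi_21 rho(2) - phi_22 rho(1)] / [1 - phi_21 rho(1) - phi_22 rho(2)]
    numerator   = -0.1746 - (0.079311)(-0.3869) - (-0.391421)(0.057) = -0.1216036
    denominator = 1 - (0.079311)(0.057) - (-0.391421)(-0.3869) = 0.8440386
  phi_33 = -0.1216036 / 0.8440386 = -0.1441.
Therefore phi_{33} = -0.1441.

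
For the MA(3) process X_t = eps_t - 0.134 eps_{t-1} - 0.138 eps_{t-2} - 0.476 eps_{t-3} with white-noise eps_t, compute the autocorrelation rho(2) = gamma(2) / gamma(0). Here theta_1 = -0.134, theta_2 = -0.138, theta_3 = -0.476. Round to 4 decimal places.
\rho(2) = -0.0587

For an MA(q) process with theta_0 = 1, the autocovariance is
  gamma(k) = sigma^2 * sum_{i=0..q-k} theta_i * theta_{i+k},
and rho(k) = gamma(k) / gamma(0). Sigma^2 cancels.
  numerator   = (1)*(-0.138) + (-0.134)*(-0.476) = -0.074216.
  denominator = (1)^2 + (-0.134)^2 + (-0.138)^2 + (-0.476)^2 = 1.263576.
  rho(2) = -0.074216 / 1.263576 = -0.0587.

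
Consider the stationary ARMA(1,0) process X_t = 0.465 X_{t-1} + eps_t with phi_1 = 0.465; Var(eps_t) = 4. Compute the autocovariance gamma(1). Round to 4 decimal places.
\gamma(1) = 2.3731

Multiply the model equation by X_{t-k} and take expectations. With theta_0 = psi_0 = 1 and psi_j the MA(infinity) weights, this gives
  gamma(k) - sum_i phi_i gamma(k-i) = c_k,
  c_k = sigma^2 * sum_{j=k..q} theta_j psi_{j-k}   (c_k = 0 for k > q),
using gamma(-m) = gamma(m).
Pure AR (q = 0): c_0 = sigma^2 = 4, c_k = 0 for k >= 1.
Equations for k = 0 and k = 1 (AR order 1):
  gamma(0) = phi_1 gamma(1) + c_0
  gamma(1) = phi_1 gamma(0) + c_1
Substituting the second into the first: gamma(0) (1 - phi_1^2) = c_0 + phi_1 c_1, so
  gamma(0) = c_0 / (1 - phi_1^2) = 4 / (1 - (0.465)^2) = 4 / 0.783775 = 5.103505.
  gamma(1) = phi_1 gamma(0) = (0.465)(5.103505) = 2.37313.
Therefore gamma(1) = 2.3731 (to 4 decimal places).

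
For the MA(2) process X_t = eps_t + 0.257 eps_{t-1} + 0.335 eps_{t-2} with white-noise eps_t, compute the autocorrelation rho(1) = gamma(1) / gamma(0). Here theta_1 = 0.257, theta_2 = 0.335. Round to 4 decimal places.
\rho(1) = 0.2912

For an MA(q) process with theta_0 = 1, the autocovariance is
  gamma(k) = sigma^2 * sum_{i=0..q-k} theta_i * theta_{i+k},
and rho(k) = gamma(k) / gamma(0). Sigma^2 cancels.
  numerator   = (1)*(0.257) + (0.257)*(0.335) = 0.343095.
  denominator = (1)^2 + (0.257)^2 + (0.335)^2 = 1.178274.
  rho(1) = 0.343095 / 1.178274 = 0.2912.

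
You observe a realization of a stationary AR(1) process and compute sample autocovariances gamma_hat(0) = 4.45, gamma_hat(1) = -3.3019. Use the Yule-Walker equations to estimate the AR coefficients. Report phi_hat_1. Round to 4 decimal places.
\hat\phi_{1} = -0.7420

The Yule-Walker equations for an AR(p) process read, in matrix form,
  Gamma_p phi = r_p,   with   (Gamma_p)_{ij} = gamma(|i - j|),
                       (r_p)_i = gamma(i),   i,j = 1..p.
Substitute the sample gammas (Toeplitz matrix and right-hand side of size 1):
  Gamma_p = [[4.45]]
  r_p     = [-3.3019]
With p = 1 this is the single equation gamma(0) phi_1 = gamma(1):
  phi_hat_1 = gamma(1) / gamma(0) = -3.3019 / 4.45 = -0.7420.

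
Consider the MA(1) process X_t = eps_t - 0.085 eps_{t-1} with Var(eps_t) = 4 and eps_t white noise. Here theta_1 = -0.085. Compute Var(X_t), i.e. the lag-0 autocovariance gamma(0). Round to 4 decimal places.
\gamma(0) = 4.0289

For an MA(q) process X_t = eps_t + sum_i theta_i eps_{t-i} with
Var(eps_t) = sigma^2, the variance is
  gamma(0) = sigma^2 * (1 + sum_i theta_i^2).
  sum_i theta_i^2 = (-0.085)^2 = 0.007225.
  gamma(0) = 4 * (1 + 0.007225) = 4 * 1.007225 = 4.0289.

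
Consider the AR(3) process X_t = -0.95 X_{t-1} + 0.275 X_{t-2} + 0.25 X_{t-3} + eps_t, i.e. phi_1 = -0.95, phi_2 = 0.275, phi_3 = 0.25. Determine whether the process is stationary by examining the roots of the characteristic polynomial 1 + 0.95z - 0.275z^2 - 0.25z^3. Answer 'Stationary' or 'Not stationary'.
\text{Stationary}

The AR(p) characteristic polynomial is P(z) = 1 + 0.95z - 0.275z^2 - 0.25z^3.
Stationarity requires all roots to lie outside the unit circle, i.e. |z| > 1 for every root.
Degree 3: look for a simple real root z0 first, then factor out (1 - z/z0) and solve the remaining quadratic.
Testing z0 = -2: P(-2) = 1 + (0.95)(-2) + (-0.275)(-2)^2 + (-0.25)(-2)^3
  = 1 + (-1.9) + (-1.1) + (2) = 0.  So z_0 = -2 is a root, |z_0| = 2.
Divide out the factor (1 + 0.5 z) = (1 - z/z0) (since 1/z0 = -0.5):
  P(z) = (1 + 0.5 z)(1 + (0.45) z + (-0.5) z^2)
  [check: z-coef 0.45 - (-0.5) = 0.95; z^2-coef -0.5 - (-0.5)(0.45) = -0.275; z^3-coef -(-0.5)(-0.5) = -0.25.]
Remaining roots from the quadratic factor 1 + (0.45) z + (-0.5) z^2:
  Set 1 + (0.45) z + (-0.5) z^2 = 0, i.e. a z^2 + b z + c = 0 with a = -0.5, b = 0.45, c = 1.
  Discriminant D = b^2 - 4ac = (0.45)^2 - 4*(-0.5)*1 = 0.2025 - (-2) = 2.2025.
  D >= 0, so the roots are real: z = (-b +/- sqrt(D)) / (2a) = (-0.45 +/- 1.484082) / (-1).
    z_1 = (-0.45 + 1.484082) / (-1) = -1.0341,   |z_1| = 1.0341.
    z_2 = (-0.45 - 1.484082) / (-1) = 1.9341,   |z_2| = 1.9341.
Moduli of all roots: 2.0000, 1.0341, 1.9341.
All moduli strictly greater than 1? Yes.
Verdict: Stationary.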